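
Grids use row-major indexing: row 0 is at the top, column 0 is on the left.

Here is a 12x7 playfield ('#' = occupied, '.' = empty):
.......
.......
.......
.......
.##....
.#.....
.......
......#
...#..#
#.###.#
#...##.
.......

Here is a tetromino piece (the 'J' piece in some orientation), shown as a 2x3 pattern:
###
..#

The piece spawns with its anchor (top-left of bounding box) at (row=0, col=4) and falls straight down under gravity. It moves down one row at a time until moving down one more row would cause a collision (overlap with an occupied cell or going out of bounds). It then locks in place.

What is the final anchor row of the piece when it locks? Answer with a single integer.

Answer: 5

Derivation:
Spawn at (row=0, col=4). Try each row:
  row 0: fits
  row 1: fits
  row 2: fits
  row 3: fits
  row 4: fits
  row 5: fits
  row 6: blocked -> lock at row 5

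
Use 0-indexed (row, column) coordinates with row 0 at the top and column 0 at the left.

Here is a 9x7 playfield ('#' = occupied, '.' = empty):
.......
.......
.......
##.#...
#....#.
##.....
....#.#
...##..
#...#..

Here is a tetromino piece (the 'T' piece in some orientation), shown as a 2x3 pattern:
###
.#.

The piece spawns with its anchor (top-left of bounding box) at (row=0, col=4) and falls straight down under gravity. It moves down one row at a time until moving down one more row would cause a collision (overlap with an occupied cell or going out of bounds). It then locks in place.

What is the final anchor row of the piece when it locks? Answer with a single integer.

Answer: 2

Derivation:
Spawn at (row=0, col=4). Try each row:
  row 0: fits
  row 1: fits
  row 2: fits
  row 3: blocked -> lock at row 2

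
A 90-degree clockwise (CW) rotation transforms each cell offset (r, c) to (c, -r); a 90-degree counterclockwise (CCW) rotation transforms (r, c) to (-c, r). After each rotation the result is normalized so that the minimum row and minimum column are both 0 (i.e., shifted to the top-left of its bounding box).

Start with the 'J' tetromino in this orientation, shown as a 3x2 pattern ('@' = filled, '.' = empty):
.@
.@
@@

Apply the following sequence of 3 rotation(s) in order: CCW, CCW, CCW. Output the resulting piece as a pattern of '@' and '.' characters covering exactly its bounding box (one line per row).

Answer: @..
@@@

Derivation:
Start:
.@
.@
@@
After rotation 1 (CCW):
@@@
..@
After rotation 2 (CCW):
@@
@.
@.
After rotation 3 (CCW):
@..
@@@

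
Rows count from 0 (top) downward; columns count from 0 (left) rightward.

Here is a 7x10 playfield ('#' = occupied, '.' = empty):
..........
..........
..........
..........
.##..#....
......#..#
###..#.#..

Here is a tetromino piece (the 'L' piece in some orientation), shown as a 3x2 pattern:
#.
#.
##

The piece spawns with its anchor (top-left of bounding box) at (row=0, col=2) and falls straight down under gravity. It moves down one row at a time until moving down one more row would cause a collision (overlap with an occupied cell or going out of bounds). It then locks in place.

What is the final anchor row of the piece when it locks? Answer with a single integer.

Answer: 1

Derivation:
Spawn at (row=0, col=2). Try each row:
  row 0: fits
  row 1: fits
  row 2: blocked -> lock at row 1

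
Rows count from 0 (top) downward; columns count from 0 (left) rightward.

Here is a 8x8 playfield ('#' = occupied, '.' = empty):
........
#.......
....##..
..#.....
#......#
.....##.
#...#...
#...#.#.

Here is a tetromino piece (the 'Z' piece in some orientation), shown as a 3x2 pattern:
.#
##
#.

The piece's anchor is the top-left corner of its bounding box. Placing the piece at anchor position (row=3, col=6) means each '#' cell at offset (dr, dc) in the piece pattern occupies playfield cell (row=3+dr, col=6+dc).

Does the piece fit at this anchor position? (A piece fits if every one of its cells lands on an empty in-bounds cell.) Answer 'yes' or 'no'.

Check each piece cell at anchor (3, 6):
  offset (0,1) -> (3,7): empty -> OK
  offset (1,0) -> (4,6): empty -> OK
  offset (1,1) -> (4,7): occupied ('#') -> FAIL
  offset (2,0) -> (5,6): occupied ('#') -> FAIL
All cells valid: no

Answer: no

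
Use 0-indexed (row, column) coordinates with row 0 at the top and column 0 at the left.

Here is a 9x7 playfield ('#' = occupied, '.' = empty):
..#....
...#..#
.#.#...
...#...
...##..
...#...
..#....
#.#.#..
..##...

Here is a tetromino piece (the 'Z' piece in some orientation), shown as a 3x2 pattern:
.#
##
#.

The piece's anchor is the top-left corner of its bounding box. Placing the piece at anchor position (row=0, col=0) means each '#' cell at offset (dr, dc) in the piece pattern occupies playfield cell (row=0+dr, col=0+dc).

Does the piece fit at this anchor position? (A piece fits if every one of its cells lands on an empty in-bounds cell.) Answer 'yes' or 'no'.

Answer: yes

Derivation:
Check each piece cell at anchor (0, 0):
  offset (0,1) -> (0,1): empty -> OK
  offset (1,0) -> (1,0): empty -> OK
  offset (1,1) -> (1,1): empty -> OK
  offset (2,0) -> (2,0): empty -> OK
All cells valid: yes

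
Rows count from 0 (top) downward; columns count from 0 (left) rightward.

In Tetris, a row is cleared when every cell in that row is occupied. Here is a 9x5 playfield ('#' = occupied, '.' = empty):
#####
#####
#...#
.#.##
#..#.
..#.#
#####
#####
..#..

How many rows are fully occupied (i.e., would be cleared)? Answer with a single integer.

Answer: 4

Derivation:
Check each row:
  row 0: 0 empty cells -> FULL (clear)
  row 1: 0 empty cells -> FULL (clear)
  row 2: 3 empty cells -> not full
  row 3: 2 empty cells -> not full
  row 4: 3 empty cells -> not full
  row 5: 3 empty cells -> not full
  row 6: 0 empty cells -> FULL (clear)
  row 7: 0 empty cells -> FULL (clear)
  row 8: 4 empty cells -> not full
Total rows cleared: 4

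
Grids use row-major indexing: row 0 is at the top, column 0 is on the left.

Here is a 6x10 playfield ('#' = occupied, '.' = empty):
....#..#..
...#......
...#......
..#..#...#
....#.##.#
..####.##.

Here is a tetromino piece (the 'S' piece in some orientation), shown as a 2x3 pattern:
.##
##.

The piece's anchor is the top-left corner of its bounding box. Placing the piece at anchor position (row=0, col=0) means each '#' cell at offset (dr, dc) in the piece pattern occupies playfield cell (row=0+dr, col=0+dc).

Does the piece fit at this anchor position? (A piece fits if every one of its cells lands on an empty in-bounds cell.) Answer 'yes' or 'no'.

Answer: yes

Derivation:
Check each piece cell at anchor (0, 0):
  offset (0,1) -> (0,1): empty -> OK
  offset (0,2) -> (0,2): empty -> OK
  offset (1,0) -> (1,0): empty -> OK
  offset (1,1) -> (1,1): empty -> OK
All cells valid: yes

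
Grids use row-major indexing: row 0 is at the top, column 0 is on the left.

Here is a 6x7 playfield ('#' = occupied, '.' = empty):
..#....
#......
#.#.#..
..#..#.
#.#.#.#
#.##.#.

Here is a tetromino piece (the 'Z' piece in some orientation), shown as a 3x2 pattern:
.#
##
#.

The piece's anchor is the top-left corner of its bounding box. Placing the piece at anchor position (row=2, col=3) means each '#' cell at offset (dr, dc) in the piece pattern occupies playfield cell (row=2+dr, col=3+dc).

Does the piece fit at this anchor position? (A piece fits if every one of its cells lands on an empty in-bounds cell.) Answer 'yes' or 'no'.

Check each piece cell at anchor (2, 3):
  offset (0,1) -> (2,4): occupied ('#') -> FAIL
  offset (1,0) -> (3,3): empty -> OK
  offset (1,1) -> (3,4): empty -> OK
  offset (2,0) -> (4,3): empty -> OK
All cells valid: no

Answer: no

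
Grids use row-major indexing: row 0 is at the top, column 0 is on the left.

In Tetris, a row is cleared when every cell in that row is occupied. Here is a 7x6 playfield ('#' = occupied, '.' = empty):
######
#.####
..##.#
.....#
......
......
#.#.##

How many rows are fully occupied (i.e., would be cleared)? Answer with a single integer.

Answer: 1

Derivation:
Check each row:
  row 0: 0 empty cells -> FULL (clear)
  row 1: 1 empty cell -> not full
  row 2: 3 empty cells -> not full
  row 3: 5 empty cells -> not full
  row 4: 6 empty cells -> not full
  row 5: 6 empty cells -> not full
  row 6: 2 empty cells -> not full
Total rows cleared: 1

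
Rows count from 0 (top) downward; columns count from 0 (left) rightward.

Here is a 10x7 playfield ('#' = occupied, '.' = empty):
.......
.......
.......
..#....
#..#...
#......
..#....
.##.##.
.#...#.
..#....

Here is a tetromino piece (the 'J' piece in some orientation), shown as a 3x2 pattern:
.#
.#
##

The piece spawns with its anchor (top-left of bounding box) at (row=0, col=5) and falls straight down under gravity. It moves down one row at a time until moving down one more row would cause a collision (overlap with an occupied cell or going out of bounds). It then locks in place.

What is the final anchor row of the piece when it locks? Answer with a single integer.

Spawn at (row=0, col=5). Try each row:
  row 0: fits
  row 1: fits
  row 2: fits
  row 3: fits
  row 4: fits
  row 5: blocked -> lock at row 4

Answer: 4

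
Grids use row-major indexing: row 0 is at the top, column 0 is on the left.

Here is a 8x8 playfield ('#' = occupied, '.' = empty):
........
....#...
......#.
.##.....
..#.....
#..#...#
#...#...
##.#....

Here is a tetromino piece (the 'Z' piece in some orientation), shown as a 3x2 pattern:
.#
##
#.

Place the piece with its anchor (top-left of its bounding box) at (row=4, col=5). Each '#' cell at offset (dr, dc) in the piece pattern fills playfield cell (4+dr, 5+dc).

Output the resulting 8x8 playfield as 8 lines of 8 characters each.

Answer: ........
....#...
......#.
.##.....
..#...#.
#..#.###
#...##..
##.#....

Derivation:
Fill (4+0,5+1) = (4,6)
Fill (4+1,5+0) = (5,5)
Fill (4+1,5+1) = (5,6)
Fill (4+2,5+0) = (6,5)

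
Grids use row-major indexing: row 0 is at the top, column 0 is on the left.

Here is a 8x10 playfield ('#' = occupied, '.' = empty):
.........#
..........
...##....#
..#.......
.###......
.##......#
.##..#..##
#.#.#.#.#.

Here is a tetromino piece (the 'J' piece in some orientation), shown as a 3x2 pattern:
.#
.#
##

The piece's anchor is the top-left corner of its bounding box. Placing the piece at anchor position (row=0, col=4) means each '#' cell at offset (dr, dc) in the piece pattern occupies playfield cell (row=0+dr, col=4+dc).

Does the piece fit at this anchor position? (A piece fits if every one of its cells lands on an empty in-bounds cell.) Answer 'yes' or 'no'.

Answer: no

Derivation:
Check each piece cell at anchor (0, 4):
  offset (0,1) -> (0,5): empty -> OK
  offset (1,1) -> (1,5): empty -> OK
  offset (2,0) -> (2,4): occupied ('#') -> FAIL
  offset (2,1) -> (2,5): empty -> OK
All cells valid: no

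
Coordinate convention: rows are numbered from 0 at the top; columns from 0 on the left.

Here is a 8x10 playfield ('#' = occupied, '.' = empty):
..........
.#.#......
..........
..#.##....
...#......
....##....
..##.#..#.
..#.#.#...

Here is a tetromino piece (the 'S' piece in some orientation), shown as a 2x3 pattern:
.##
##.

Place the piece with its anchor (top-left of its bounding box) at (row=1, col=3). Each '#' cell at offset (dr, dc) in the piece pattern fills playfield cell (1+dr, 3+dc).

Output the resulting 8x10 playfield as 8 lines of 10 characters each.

Answer: ..........
.#.###....
...##.....
..#.##....
...#......
....##....
..##.#..#.
..#.#.#...

Derivation:
Fill (1+0,3+1) = (1,4)
Fill (1+0,3+2) = (1,5)
Fill (1+1,3+0) = (2,3)
Fill (1+1,3+1) = (2,4)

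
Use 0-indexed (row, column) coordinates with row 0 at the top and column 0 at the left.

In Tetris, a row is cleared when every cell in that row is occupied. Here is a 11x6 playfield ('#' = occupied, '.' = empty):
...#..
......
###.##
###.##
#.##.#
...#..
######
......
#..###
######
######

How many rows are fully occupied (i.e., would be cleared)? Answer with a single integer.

Answer: 3

Derivation:
Check each row:
  row 0: 5 empty cells -> not full
  row 1: 6 empty cells -> not full
  row 2: 1 empty cell -> not full
  row 3: 1 empty cell -> not full
  row 4: 2 empty cells -> not full
  row 5: 5 empty cells -> not full
  row 6: 0 empty cells -> FULL (clear)
  row 7: 6 empty cells -> not full
  row 8: 2 empty cells -> not full
  row 9: 0 empty cells -> FULL (clear)
  row 10: 0 empty cells -> FULL (clear)
Total rows cleared: 3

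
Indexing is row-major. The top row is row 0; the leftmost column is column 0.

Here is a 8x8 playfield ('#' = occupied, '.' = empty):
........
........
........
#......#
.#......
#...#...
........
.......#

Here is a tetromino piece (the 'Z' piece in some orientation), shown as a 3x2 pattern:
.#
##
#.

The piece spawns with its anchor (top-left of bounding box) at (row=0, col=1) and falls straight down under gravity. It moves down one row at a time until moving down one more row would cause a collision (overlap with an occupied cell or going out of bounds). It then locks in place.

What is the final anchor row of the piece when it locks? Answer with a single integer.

Answer: 1

Derivation:
Spawn at (row=0, col=1). Try each row:
  row 0: fits
  row 1: fits
  row 2: blocked -> lock at row 1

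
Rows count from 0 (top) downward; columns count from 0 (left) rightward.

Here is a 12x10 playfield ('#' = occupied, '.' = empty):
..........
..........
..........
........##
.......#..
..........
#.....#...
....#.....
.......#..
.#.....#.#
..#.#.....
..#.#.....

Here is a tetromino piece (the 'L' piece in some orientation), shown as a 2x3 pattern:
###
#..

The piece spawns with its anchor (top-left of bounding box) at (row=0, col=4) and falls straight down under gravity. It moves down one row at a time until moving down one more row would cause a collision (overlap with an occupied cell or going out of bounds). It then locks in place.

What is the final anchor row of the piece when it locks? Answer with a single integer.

Spawn at (row=0, col=4). Try each row:
  row 0: fits
  row 1: fits
  row 2: fits
  row 3: fits
  row 4: fits
  row 5: fits
  row 6: blocked -> lock at row 5

Answer: 5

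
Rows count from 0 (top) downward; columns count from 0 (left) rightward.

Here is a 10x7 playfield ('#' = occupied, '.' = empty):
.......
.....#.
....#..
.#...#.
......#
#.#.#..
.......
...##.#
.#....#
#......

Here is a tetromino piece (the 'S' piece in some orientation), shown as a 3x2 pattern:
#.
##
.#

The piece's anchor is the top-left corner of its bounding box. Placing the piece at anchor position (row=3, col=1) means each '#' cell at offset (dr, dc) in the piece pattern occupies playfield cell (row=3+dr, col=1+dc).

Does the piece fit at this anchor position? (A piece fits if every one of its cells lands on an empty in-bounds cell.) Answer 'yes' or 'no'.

Answer: no

Derivation:
Check each piece cell at anchor (3, 1):
  offset (0,0) -> (3,1): occupied ('#') -> FAIL
  offset (1,0) -> (4,1): empty -> OK
  offset (1,1) -> (4,2): empty -> OK
  offset (2,1) -> (5,2): occupied ('#') -> FAIL
All cells valid: no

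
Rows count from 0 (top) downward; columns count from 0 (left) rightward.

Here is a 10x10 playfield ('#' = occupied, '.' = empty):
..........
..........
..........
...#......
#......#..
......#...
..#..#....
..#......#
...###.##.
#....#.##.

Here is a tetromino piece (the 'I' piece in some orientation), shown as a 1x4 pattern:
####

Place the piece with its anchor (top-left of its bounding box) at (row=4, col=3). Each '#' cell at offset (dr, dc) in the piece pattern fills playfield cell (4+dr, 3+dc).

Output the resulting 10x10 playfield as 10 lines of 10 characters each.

Answer: ..........
..........
..........
...#......
#..#####..
......#...
..#..#....
..#......#
...###.##.
#....#.##.

Derivation:
Fill (4+0,3+0) = (4,3)
Fill (4+0,3+1) = (4,4)
Fill (4+0,3+2) = (4,5)
Fill (4+0,3+3) = (4,6)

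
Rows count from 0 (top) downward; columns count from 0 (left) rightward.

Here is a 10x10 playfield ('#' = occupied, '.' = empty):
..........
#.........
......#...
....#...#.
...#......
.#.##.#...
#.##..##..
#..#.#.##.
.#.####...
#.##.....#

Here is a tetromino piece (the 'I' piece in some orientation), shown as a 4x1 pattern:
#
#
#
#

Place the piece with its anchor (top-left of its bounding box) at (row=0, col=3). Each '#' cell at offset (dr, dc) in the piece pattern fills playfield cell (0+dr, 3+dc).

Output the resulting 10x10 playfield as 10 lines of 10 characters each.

Fill (0+0,3+0) = (0,3)
Fill (0+1,3+0) = (1,3)
Fill (0+2,3+0) = (2,3)
Fill (0+3,3+0) = (3,3)

Answer: ...#......
#..#......
...#..#...
...##...#.
...#......
.#.##.#...
#.##..##..
#..#.#.##.
.#.####...
#.##.....#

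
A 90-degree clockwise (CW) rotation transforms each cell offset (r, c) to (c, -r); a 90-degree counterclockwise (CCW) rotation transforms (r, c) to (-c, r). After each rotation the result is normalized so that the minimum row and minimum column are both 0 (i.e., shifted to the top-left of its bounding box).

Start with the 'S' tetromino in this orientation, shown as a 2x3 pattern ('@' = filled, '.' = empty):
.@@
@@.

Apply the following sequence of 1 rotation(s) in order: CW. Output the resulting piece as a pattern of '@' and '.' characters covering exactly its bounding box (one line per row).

Start:
.@@
@@.
After rotation 1 (CW):
@.
@@
.@

Answer: @.
@@
.@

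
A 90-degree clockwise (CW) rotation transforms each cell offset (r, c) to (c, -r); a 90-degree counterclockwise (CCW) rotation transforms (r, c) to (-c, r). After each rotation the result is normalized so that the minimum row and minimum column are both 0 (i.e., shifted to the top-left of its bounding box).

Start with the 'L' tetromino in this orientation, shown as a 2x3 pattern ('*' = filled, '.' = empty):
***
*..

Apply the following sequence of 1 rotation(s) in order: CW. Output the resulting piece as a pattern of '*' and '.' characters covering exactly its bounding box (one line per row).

Answer: **
.*
.*

Derivation:
Start:
***
*..
After rotation 1 (CW):
**
.*
.*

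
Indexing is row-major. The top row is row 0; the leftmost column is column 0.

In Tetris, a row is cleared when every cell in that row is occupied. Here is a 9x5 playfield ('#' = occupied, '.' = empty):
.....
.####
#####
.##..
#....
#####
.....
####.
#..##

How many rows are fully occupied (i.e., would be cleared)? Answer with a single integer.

Check each row:
  row 0: 5 empty cells -> not full
  row 1: 1 empty cell -> not full
  row 2: 0 empty cells -> FULL (clear)
  row 3: 3 empty cells -> not full
  row 4: 4 empty cells -> not full
  row 5: 0 empty cells -> FULL (clear)
  row 6: 5 empty cells -> not full
  row 7: 1 empty cell -> not full
  row 8: 2 empty cells -> not full
Total rows cleared: 2

Answer: 2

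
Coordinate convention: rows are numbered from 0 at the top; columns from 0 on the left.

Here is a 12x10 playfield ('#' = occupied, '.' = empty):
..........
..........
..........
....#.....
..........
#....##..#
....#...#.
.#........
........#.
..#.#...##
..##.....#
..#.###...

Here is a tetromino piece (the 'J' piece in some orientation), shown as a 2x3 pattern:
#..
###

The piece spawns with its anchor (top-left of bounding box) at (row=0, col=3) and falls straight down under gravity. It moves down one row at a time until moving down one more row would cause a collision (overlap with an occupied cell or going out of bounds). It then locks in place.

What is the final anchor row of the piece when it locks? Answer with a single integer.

Spawn at (row=0, col=3). Try each row:
  row 0: fits
  row 1: fits
  row 2: blocked -> lock at row 1

Answer: 1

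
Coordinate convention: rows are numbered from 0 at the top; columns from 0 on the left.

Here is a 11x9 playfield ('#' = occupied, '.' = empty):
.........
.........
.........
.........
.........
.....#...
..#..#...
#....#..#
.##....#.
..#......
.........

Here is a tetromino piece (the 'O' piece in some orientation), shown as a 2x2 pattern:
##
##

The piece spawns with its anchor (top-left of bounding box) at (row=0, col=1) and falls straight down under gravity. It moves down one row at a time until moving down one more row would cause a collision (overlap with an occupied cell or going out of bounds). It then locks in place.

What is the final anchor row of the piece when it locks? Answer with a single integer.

Answer: 4

Derivation:
Spawn at (row=0, col=1). Try each row:
  row 0: fits
  row 1: fits
  row 2: fits
  row 3: fits
  row 4: fits
  row 5: blocked -> lock at row 4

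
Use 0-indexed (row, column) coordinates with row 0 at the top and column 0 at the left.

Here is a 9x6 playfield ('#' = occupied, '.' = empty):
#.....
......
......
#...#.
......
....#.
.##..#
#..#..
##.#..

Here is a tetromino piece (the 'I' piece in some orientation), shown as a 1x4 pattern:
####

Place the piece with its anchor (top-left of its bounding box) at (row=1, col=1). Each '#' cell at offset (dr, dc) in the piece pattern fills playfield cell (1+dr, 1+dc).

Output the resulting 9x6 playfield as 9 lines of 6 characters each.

Answer: #.....
.####.
......
#...#.
......
....#.
.##..#
#..#..
##.#..

Derivation:
Fill (1+0,1+0) = (1,1)
Fill (1+0,1+1) = (1,2)
Fill (1+0,1+2) = (1,3)
Fill (1+0,1+3) = (1,4)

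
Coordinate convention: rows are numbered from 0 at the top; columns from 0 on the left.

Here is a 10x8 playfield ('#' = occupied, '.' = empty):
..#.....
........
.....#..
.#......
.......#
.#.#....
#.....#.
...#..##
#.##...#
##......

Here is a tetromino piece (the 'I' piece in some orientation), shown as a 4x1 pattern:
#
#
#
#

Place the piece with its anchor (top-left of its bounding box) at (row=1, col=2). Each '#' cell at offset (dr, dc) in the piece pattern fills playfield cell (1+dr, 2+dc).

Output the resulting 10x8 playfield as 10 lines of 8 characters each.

Fill (1+0,2+0) = (1,2)
Fill (1+1,2+0) = (2,2)
Fill (1+2,2+0) = (3,2)
Fill (1+3,2+0) = (4,2)

Answer: ..#.....
..#.....
..#..#..
.##.....
..#....#
.#.#....
#.....#.
...#..##
#.##...#
##......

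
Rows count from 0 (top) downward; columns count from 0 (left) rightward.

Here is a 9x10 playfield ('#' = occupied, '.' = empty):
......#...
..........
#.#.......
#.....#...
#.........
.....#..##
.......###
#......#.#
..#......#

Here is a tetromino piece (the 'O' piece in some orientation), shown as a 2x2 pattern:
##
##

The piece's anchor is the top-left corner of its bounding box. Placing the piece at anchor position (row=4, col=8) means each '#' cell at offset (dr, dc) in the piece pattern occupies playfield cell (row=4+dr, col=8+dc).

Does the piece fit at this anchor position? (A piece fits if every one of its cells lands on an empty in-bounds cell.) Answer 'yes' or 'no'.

Check each piece cell at anchor (4, 8):
  offset (0,0) -> (4,8): empty -> OK
  offset (0,1) -> (4,9): empty -> OK
  offset (1,0) -> (5,8): occupied ('#') -> FAIL
  offset (1,1) -> (5,9): occupied ('#') -> FAIL
All cells valid: no

Answer: no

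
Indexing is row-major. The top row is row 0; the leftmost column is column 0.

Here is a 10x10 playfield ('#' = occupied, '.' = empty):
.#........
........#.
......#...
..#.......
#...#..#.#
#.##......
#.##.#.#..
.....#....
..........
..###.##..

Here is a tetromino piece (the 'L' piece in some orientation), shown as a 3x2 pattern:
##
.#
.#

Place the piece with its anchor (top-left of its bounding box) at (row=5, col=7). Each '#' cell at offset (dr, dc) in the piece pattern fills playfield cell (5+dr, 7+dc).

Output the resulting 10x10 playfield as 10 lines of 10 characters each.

Fill (5+0,7+0) = (5,7)
Fill (5+0,7+1) = (5,8)
Fill (5+1,7+1) = (6,8)
Fill (5+2,7+1) = (7,8)

Answer: .#........
........#.
......#...
..#.......
#...#..#.#
#.##...##.
#.##.#.##.
.....#..#.
..........
..###.##..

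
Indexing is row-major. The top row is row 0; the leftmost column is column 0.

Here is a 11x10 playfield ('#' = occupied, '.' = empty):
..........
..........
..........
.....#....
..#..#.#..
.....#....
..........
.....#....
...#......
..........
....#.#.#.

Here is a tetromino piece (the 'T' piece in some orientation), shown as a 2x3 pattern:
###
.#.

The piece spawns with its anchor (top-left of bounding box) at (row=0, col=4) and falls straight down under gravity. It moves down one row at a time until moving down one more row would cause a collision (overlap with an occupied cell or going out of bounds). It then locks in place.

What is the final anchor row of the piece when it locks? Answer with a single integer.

Spawn at (row=0, col=4). Try each row:
  row 0: fits
  row 1: fits
  row 2: blocked -> lock at row 1

Answer: 1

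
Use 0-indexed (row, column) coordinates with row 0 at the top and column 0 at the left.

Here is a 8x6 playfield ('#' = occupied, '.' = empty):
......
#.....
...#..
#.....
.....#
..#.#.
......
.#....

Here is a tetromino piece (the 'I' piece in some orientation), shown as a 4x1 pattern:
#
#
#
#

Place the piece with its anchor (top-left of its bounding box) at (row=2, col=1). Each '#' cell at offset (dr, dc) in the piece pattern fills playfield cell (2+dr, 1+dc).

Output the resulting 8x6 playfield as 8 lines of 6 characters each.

Fill (2+0,1+0) = (2,1)
Fill (2+1,1+0) = (3,1)
Fill (2+2,1+0) = (4,1)
Fill (2+3,1+0) = (5,1)

Answer: ......
#.....
.#.#..
##....
.#...#
.##.#.
......
.#....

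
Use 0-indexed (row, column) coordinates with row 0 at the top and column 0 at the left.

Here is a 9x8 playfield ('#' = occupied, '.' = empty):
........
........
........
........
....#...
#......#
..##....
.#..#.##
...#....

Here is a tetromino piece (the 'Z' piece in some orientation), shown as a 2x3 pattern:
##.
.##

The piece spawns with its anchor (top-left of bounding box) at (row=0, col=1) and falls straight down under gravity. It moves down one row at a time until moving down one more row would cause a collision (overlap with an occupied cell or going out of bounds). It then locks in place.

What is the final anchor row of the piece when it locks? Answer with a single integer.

Spawn at (row=0, col=1). Try each row:
  row 0: fits
  row 1: fits
  row 2: fits
  row 3: fits
  row 4: fits
  row 5: blocked -> lock at row 4

Answer: 4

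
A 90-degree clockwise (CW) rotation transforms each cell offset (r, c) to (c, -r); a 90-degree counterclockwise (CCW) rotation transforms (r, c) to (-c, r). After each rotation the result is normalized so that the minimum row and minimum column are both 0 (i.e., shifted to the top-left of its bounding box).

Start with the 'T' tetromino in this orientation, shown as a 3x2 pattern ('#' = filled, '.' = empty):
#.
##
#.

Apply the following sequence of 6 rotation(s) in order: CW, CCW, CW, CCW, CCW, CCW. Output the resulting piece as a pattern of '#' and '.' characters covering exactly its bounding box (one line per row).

Start:
#.
##
#.
After rotation 1 (CW):
###
.#.
After rotation 2 (CCW):
#.
##
#.
After rotation 3 (CW):
###
.#.
After rotation 4 (CCW):
#.
##
#.
After rotation 5 (CCW):
.#.
###
After rotation 6 (CCW):
.#
##
.#

Answer: .#
##
.#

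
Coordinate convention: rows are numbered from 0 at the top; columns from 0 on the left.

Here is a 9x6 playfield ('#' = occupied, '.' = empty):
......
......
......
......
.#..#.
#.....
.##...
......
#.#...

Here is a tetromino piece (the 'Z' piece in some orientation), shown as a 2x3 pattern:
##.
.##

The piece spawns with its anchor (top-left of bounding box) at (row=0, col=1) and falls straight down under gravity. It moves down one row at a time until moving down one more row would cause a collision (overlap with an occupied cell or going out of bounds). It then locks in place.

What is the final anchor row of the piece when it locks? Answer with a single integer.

Spawn at (row=0, col=1). Try each row:
  row 0: fits
  row 1: fits
  row 2: fits
  row 3: fits
  row 4: blocked -> lock at row 3

Answer: 3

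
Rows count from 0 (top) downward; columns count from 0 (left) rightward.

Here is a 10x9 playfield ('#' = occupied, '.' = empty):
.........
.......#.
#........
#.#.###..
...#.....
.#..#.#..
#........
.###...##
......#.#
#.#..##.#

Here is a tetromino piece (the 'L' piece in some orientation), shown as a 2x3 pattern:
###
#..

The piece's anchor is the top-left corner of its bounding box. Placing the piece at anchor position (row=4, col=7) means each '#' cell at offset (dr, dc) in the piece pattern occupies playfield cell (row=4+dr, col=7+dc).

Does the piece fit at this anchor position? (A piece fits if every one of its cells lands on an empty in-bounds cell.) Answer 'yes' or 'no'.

Answer: no

Derivation:
Check each piece cell at anchor (4, 7):
  offset (0,0) -> (4,7): empty -> OK
  offset (0,1) -> (4,8): empty -> OK
  offset (0,2) -> (4,9): out of bounds -> FAIL
  offset (1,0) -> (5,7): empty -> OK
All cells valid: no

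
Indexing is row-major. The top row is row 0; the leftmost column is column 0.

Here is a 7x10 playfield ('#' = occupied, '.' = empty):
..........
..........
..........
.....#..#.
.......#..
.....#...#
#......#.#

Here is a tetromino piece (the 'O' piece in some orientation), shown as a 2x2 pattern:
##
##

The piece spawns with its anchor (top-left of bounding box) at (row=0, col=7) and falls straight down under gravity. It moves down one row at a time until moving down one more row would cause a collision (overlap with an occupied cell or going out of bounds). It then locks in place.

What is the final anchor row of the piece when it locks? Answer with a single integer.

Spawn at (row=0, col=7). Try each row:
  row 0: fits
  row 1: fits
  row 2: blocked -> lock at row 1

Answer: 1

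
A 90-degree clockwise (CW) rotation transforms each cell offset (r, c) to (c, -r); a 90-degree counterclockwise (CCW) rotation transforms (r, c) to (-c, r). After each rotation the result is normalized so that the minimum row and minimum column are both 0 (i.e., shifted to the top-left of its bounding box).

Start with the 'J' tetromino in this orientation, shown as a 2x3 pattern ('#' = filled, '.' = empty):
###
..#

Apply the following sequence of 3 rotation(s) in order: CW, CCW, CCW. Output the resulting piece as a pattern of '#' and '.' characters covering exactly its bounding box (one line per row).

Start:
###
..#
After rotation 1 (CW):
.#
.#
##
After rotation 2 (CCW):
###
..#
After rotation 3 (CCW):
##
#.
#.

Answer: ##
#.
#.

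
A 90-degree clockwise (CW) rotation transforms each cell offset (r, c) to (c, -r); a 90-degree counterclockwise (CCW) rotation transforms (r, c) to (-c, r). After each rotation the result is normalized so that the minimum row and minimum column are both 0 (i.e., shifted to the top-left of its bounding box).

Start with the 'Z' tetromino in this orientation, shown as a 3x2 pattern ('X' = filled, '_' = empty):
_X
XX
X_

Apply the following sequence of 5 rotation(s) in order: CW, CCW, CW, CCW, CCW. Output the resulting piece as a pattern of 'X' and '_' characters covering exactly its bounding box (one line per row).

Answer: XX_
_XX

Derivation:
Start:
_X
XX
X_
After rotation 1 (CW):
XX_
_XX
After rotation 2 (CCW):
_X
XX
X_
After rotation 3 (CW):
XX_
_XX
After rotation 4 (CCW):
_X
XX
X_
After rotation 5 (CCW):
XX_
_XX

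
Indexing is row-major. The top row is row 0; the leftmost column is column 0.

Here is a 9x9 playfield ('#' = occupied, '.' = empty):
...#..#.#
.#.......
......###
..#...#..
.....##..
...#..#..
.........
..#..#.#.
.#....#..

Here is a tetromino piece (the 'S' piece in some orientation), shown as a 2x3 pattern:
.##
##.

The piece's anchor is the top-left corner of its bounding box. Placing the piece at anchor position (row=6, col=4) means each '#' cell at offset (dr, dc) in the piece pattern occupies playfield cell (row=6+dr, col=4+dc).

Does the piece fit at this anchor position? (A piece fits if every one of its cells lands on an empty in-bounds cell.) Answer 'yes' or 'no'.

Answer: no

Derivation:
Check each piece cell at anchor (6, 4):
  offset (0,1) -> (6,5): empty -> OK
  offset (0,2) -> (6,6): empty -> OK
  offset (1,0) -> (7,4): empty -> OK
  offset (1,1) -> (7,5): occupied ('#') -> FAIL
All cells valid: no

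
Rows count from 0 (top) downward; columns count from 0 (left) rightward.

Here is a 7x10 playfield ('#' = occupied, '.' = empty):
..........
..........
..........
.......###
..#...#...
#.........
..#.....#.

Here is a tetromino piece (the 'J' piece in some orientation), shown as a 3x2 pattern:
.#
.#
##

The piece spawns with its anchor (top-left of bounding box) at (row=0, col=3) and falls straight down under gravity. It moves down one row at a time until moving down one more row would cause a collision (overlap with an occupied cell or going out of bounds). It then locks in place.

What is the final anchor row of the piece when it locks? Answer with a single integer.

Spawn at (row=0, col=3). Try each row:
  row 0: fits
  row 1: fits
  row 2: fits
  row 3: fits
  row 4: fits
  row 5: blocked -> lock at row 4

Answer: 4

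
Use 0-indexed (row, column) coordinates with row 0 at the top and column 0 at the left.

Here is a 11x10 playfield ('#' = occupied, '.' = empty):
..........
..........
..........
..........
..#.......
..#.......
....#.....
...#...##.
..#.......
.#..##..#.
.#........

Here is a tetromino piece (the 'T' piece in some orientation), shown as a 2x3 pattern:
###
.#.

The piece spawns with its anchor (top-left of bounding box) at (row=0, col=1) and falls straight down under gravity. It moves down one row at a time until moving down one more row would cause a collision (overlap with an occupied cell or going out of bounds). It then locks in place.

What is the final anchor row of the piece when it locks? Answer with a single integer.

Answer: 2

Derivation:
Spawn at (row=0, col=1). Try each row:
  row 0: fits
  row 1: fits
  row 2: fits
  row 3: blocked -> lock at row 2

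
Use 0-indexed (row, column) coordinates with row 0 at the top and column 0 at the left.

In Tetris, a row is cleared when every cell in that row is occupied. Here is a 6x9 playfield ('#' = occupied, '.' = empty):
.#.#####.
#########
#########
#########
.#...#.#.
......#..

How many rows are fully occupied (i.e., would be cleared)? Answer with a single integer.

Check each row:
  row 0: 3 empty cells -> not full
  row 1: 0 empty cells -> FULL (clear)
  row 2: 0 empty cells -> FULL (clear)
  row 3: 0 empty cells -> FULL (clear)
  row 4: 6 empty cells -> not full
  row 5: 8 empty cells -> not full
Total rows cleared: 3

Answer: 3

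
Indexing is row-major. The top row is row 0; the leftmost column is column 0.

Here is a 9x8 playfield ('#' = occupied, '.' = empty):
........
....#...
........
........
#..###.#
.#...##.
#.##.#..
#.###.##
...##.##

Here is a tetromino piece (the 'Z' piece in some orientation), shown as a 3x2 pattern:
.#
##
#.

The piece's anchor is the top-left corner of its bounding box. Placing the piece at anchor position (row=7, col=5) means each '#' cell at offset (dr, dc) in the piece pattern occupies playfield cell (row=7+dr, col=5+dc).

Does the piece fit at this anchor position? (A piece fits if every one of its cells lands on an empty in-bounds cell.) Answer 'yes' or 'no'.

Answer: no

Derivation:
Check each piece cell at anchor (7, 5):
  offset (0,1) -> (7,6): occupied ('#') -> FAIL
  offset (1,0) -> (8,5): empty -> OK
  offset (1,1) -> (8,6): occupied ('#') -> FAIL
  offset (2,0) -> (9,5): out of bounds -> FAIL
All cells valid: no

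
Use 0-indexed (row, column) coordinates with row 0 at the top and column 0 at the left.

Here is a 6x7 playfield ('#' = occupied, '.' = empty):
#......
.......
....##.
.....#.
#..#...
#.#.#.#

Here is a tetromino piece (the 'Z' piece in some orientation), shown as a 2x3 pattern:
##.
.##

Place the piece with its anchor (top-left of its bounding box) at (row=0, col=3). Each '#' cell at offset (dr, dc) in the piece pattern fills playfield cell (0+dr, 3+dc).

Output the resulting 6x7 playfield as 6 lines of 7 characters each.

Answer: #..##..
....##.
....##.
.....#.
#..#...
#.#.#.#

Derivation:
Fill (0+0,3+0) = (0,3)
Fill (0+0,3+1) = (0,4)
Fill (0+1,3+1) = (1,4)
Fill (0+1,3+2) = (1,5)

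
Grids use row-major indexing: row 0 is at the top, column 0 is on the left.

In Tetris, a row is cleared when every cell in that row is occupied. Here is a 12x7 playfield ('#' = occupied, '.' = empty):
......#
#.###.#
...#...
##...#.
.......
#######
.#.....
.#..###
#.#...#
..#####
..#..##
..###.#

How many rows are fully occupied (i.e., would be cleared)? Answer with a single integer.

Check each row:
  row 0: 6 empty cells -> not full
  row 1: 2 empty cells -> not full
  row 2: 6 empty cells -> not full
  row 3: 4 empty cells -> not full
  row 4: 7 empty cells -> not full
  row 5: 0 empty cells -> FULL (clear)
  row 6: 6 empty cells -> not full
  row 7: 3 empty cells -> not full
  row 8: 4 empty cells -> not full
  row 9: 2 empty cells -> not full
  row 10: 4 empty cells -> not full
  row 11: 3 empty cells -> not full
Total rows cleared: 1

Answer: 1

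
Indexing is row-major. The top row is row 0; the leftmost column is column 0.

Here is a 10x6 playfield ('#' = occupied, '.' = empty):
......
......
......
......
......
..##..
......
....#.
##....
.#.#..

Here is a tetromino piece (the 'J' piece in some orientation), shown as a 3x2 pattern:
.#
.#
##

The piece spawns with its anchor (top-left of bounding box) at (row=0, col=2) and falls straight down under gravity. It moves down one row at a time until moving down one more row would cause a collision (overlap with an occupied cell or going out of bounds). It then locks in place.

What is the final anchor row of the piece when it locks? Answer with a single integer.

Answer: 2

Derivation:
Spawn at (row=0, col=2). Try each row:
  row 0: fits
  row 1: fits
  row 2: fits
  row 3: blocked -> lock at row 2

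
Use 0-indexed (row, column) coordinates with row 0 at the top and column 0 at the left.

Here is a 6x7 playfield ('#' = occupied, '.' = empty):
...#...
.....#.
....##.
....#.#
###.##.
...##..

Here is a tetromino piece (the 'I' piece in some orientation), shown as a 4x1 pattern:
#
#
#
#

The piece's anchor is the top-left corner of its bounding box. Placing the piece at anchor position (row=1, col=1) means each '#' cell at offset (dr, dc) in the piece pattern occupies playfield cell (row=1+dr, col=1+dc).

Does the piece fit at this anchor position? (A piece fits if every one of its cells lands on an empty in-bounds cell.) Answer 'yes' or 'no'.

Answer: no

Derivation:
Check each piece cell at anchor (1, 1):
  offset (0,0) -> (1,1): empty -> OK
  offset (1,0) -> (2,1): empty -> OK
  offset (2,0) -> (3,1): empty -> OK
  offset (3,0) -> (4,1): occupied ('#') -> FAIL
All cells valid: no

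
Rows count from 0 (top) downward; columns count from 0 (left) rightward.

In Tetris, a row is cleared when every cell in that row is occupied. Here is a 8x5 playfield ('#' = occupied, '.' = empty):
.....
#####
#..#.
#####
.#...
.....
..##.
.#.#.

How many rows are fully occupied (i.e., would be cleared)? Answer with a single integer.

Check each row:
  row 0: 5 empty cells -> not full
  row 1: 0 empty cells -> FULL (clear)
  row 2: 3 empty cells -> not full
  row 3: 0 empty cells -> FULL (clear)
  row 4: 4 empty cells -> not full
  row 5: 5 empty cells -> not full
  row 6: 3 empty cells -> not full
  row 7: 3 empty cells -> not full
Total rows cleared: 2

Answer: 2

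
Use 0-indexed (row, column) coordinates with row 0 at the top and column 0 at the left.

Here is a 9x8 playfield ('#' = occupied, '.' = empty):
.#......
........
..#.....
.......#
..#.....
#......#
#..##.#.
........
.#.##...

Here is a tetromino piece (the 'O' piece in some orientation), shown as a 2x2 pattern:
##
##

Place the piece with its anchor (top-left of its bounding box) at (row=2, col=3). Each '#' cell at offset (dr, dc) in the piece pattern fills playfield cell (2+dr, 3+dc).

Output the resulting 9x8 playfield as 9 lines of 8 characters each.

Fill (2+0,3+0) = (2,3)
Fill (2+0,3+1) = (2,4)
Fill (2+1,3+0) = (3,3)
Fill (2+1,3+1) = (3,4)

Answer: .#......
........
..###...
...##..#
..#.....
#......#
#..##.#.
........
.#.##...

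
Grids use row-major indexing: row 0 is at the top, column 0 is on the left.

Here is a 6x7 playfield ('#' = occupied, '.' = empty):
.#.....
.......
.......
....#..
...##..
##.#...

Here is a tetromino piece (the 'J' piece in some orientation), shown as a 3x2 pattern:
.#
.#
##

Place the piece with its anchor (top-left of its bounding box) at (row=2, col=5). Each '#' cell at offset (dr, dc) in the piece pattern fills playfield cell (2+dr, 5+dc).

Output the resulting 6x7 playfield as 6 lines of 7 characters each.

Answer: .#.....
.......
......#
....#.#
...####
##.#...

Derivation:
Fill (2+0,5+1) = (2,6)
Fill (2+1,5+1) = (3,6)
Fill (2+2,5+0) = (4,5)
Fill (2+2,5+1) = (4,6)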